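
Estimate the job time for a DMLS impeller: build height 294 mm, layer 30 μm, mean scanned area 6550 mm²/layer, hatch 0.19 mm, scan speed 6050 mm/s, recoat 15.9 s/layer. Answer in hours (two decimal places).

58.79 hours

Layers = ⌈294/0.03⌉ = 9800.
Hatch length per layer = 6550 / 0.19, so 34473.7 mm.
Scan time per layer = 34473.7 / 6050, so 5.6981 s.
Time per layer: 5.6981 + 15.9 → 21.5981 s.
9800 layers × 21.5981 s/layer = 211661.38 s, i.e. 58.79 hours.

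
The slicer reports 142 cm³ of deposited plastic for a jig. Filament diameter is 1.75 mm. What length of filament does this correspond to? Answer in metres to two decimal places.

Cross-section of 1.75 mm filament: π·(1.75/2)² = 2.4053 mm².
L = 142000 mm³ / 2.4053 mm² = 59036.29 mm, i.e. 59.04 m.

59.04 m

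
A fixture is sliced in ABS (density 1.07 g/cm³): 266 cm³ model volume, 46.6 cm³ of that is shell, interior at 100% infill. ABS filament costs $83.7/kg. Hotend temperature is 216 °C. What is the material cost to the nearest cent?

Volume inside the shell = 266 − 46.6 = 219.4 cm³.
Infill deposited: 1.00 × 219.4 → 219.4 cm³.
Total printed volume = 46.6 + 219.4, so 266 cm³.
Mass = 266 × 1.07, so 284.62 g.
Cost = 284.62 g / 1000 × $83.7/kg = $23.82.

$23.82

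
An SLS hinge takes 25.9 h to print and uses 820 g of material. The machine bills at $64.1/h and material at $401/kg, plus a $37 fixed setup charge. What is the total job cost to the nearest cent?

Machine cost = 64.1 × 25.9 = $1660.19.
Material cost: 401 × 820/1000 → $328.82.
Adding setup: 1660.19 + 328.82 + 37 → $2026.01.

$2026.01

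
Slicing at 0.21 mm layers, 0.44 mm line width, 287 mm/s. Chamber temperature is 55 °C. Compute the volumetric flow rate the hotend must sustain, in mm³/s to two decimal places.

26.52

Bead cross-section: 0.21 × 0.44 → 0.0924 mm².
Q = v·A = 287 × 0.0924 = 26.52 mm³/s.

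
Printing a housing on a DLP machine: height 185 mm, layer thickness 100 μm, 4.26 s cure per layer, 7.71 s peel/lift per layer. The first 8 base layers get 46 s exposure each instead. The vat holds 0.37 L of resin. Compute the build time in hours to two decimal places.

Layer count = ceil(185 / 0.1) = 1850.
Base layers = 8 × (46 + 7.71) = 429.68 s.
Remaining layers = 1842 × (4.26 + 7.71) = 22048.74 s.
Total = 429.68 + 22048.74 = 22478.42 s = 6.24 hours.

6.24 hours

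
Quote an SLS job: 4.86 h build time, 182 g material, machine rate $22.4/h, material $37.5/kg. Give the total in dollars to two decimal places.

$115.69

Machine-time cost: 22.4 × 4.86 → $108.864.
Material charge = 37.5 × 182/1000, so $6.825.
Job cost: 108.864 + 6.825 = 115.689 ≈ $115.69.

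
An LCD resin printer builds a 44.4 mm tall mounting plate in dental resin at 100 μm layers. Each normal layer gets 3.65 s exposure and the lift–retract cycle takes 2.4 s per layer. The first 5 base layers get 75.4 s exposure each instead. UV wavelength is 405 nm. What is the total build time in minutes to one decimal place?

Layer count = ceil(44.4 / 0.1) = 444.
Bottom layers = 5 × (75.4 + 2.4), so 389 s.
Regular layers = 439 × (3.65 + 2.4) = 2655.95 s.
Sum: 389 + 2655.95 = 3044.95 s → 50.7 minutes.

50.7 minutes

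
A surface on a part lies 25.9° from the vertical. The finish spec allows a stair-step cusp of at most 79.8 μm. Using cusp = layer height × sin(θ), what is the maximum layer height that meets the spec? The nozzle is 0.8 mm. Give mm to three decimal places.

0.183 mm

Layer height = cusp / sin(25.9°) = 0.0798 / 0.4368 = 0.183 mm.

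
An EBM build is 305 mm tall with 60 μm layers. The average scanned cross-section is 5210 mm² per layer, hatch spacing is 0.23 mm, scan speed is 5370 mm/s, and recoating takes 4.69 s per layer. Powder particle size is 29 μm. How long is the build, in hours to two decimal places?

12.58 hours

Layer count = ceil(305 / 0.06) = 5084.
Scan path per layer = 5210 / 0.23, so 22652.2 mm.
Scan time per layer = 22652.2 / 5370 = 4.2183 s.
Time per layer = 4.2183 + 4.69 = 8.9083 s.
5084 layers × 8.9083 s/layer = 45289.7972 s, i.e. 12.58 hours.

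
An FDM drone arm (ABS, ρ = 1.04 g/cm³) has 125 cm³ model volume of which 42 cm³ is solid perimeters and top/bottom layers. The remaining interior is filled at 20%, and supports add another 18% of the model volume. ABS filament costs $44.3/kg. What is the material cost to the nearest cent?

Interior volume: 125 − 42 → 83 cm³.
Deposited infill = 0.20 × 83, so 16.6 cm³.
Support = 0.18 × 125, so 22.5 cm³.
Total printed volume: 42 + 16.6 + 22.5 → 81.1 cm³.
Mass = 81.1 × 1.04 = 84.344 g.
At $44.3/kg: 84.344/1000 × 44.3 = $3.74.

$3.74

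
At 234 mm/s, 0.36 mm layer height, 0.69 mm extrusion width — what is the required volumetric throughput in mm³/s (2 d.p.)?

A = 0.36 × 0.69 = 0.2484 mm².
Q = v·A = 234 × 0.2484 = 58.13 mm³/s.

58.13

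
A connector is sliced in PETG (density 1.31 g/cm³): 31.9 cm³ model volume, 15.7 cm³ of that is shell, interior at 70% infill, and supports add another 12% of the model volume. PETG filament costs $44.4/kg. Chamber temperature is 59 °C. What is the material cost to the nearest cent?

$1.80

Interior volume = 31.9 − 15.7, so 16.2 cm³.
Infill deposited: 0.70 × 16.2 → 11.34 cm³.
Support: 0.12 × 31.9 → 3.828 cm³.
Deposited volume = 15.7 + 11.34 + 3.828 = 30.868 cm³.
Mass = 30.868 × 1.31, so 40.43708 g.
At $44.4/kg: 40.43708/1000 × 44.4 = $1.80.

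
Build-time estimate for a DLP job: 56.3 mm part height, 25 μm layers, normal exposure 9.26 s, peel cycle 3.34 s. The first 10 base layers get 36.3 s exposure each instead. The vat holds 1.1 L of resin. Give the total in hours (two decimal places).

7.96 hours

Layers = ⌈56.3/0.025⌉ = 2252.
Base layers = 10 × (36.3 + 3.34) = 396.4 s.
Regular layers = 2242 × (9.26 + 3.34), so 28249.2 s.
Sum: 396.4 + 28249.2 = 28645.6 s → 7.96 hours.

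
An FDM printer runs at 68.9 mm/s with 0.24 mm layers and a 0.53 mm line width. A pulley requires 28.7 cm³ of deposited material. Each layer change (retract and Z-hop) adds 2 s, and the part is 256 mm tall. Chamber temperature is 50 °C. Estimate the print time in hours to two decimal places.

Line area: 0.24 × 0.53 → 0.1272 mm².
Path length: 28700 mm³ / 0.1272 mm² → 225628.9 mm.
Time extruding = 225628.9 / 68.9 = 3274.7 s.
Layer count = ceil(256 / 0.24) = 1067.
Non-print overhead: 1067 × 2 → 2134 s.
Altogether 3274.7 + 2134 = 5408.7 s, i.e. 1.50 hours.

1.50 hours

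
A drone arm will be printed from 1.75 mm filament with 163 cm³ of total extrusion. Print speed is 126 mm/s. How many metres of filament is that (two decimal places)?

67.77 m

Filament cross-section = π × (1.75/2)² = 2.4053 mm².
L = 163000 mm³ / 2.4053 mm² = 67767.01 mm, i.e. 67.77 m.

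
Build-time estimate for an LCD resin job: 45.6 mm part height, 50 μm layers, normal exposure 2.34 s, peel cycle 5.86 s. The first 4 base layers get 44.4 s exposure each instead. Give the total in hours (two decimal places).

Layers = ⌈45.6/0.05⌉ = 912.
Bottom layers: 4 × (44.4 + 5.86) → 201.04 s.
Remaining layers: 908 × (2.34 + 5.86) → 7445.6 s.
Total = 201.04 + 7445.6 = 7646.64 s = 2.12 hours.

2.12 hours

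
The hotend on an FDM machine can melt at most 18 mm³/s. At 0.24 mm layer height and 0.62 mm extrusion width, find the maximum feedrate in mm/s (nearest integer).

Bead cross-section: 0.24 × 0.62 → 0.1488 mm².
v_max = Q/A = 18/0.1488 = 120.97 mm/s → 121 mm/s.

121 mm/s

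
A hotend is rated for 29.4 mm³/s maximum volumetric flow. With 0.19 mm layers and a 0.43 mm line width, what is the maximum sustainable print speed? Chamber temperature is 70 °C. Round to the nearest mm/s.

360 mm/s

Extrusion cross-section = 0.19 × 0.43, so 0.0817 mm².
Max speed = 29.4 / 0.0817 = 359.85 ≈ 360 mm/s.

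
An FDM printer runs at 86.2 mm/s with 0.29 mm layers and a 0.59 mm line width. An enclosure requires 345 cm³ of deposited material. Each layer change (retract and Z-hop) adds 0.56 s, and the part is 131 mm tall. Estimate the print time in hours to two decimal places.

Extrusion cross-section: 0.29 × 0.59 → 0.1711 mm².
Path length: 345000 mm³ / 0.1711 mm² → 2016364.7 mm.
Time extruding = 2016364.7 / 86.2 = 23391.7 s.
Layer count = ceil(131 / 0.29) = 452.
Layer-change overhead = 452 × 0.56, so 253.12 s.
Total = 23391.7 + 253.12 = 23644.82 s = 6.57 hours.

6.57 hours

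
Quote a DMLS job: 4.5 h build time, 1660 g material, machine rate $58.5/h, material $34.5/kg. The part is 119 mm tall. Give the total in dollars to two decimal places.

Machine cost = 58.5 × 4.5, so $263.25.
Material cost = 34.5 × 1660/1000, so $57.27.
Job cost: 263.25 + 57.27 = $320.52.

$320.52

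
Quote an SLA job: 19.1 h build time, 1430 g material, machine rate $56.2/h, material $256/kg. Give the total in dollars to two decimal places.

Machine-time cost = 56.2 × 19.1, so $1073.42.
Feedstock cost = 256 × 1430/1000 = $366.08.
Job cost: 1073.42 + 366.08 = $1439.50.

$1439.50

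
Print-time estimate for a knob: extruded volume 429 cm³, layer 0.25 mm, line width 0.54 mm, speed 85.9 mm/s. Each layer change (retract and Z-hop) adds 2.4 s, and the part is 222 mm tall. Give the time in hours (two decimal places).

Line area = 0.25 × 0.54 = 0.135 mm².
Toolpath length = 429 cm³ / 0.135 mm² = 429000 / 0.135 = 3177777.8 mm.
Print-move time = 3177777.8 / 85.9 = 36993.9 s.
Number of layers: 222 / 0.25 → 888 (rounded up).
Non-print overhead = 888 × 2.4, so 2131.2 s.
Altogether 36993.9 + 2131.2 = 39125.1 s, i.e. 10.87 hours.

10.87 hours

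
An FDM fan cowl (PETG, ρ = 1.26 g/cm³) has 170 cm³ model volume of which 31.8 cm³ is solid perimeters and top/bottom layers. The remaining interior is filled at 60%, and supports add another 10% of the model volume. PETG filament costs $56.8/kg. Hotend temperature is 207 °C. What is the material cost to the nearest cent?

Infill region = 170 − 31.8, so 138.2 cm³.
Infill deposited = 0.60 × 138.2 = 82.92 cm³.
Support = 0.10 × 170, so 17 cm³.
Total extruded: 31.8 + 82.92 + 17 → 131.72 cm³.
Mass = 131.72 × 1.26, so 165.9672 g.
Cost = 165.9672 g / 1000 × $56.8/kg = $9.43.

$9.43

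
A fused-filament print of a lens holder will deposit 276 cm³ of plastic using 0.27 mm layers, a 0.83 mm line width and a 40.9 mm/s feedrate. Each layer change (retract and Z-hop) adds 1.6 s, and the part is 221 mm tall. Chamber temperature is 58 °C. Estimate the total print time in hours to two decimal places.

8.73 hours

Line area: 0.27 × 0.83 → 0.2241 mm².
Total extruded path = 276000/0.2241 = 1231593 mm.
Time extruding = 1231593 / 40.9, so 30112.3 s.
Number of layers: 221 / 0.27 → 819 (rounded up).
Layer-change overhead = 819 × 1.6, so 1310.4 s.
Total = 30112.3 + 1310.4 = 31422.7 s = 8.73 hours.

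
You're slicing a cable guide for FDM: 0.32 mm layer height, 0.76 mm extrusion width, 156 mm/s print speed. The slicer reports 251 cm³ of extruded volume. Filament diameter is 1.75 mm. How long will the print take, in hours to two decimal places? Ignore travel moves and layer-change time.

Bead cross-section = 0.32 × 0.76, so 0.2432 mm².
Total extruded path = 251000/0.2432 = 1032072.4 mm.
Print-move time = 1032072.4 / 156 = 6615.8 s.
Converting: 6615.8 s = 1.84 hours.

1.84 hours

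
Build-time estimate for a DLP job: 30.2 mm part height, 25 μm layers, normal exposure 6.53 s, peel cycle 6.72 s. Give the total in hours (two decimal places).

4.45 hours

Number of layers: 30.2 / 0.025 → 1208 (rounded up).
Per-layer time = 6.53 + 6.72 = 13.25 s.
Total = 1208 × 13.25 = 16006 s = 4.45 hours.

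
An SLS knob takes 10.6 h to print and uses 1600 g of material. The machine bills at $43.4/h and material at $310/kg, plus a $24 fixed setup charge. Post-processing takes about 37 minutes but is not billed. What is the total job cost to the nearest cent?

$980.04

Time charge = 43.4 × 10.6, so $460.04.
Material charge = 310 × 1600/1000 = $496.00.
Adding setup: 460.04 + 496.00 + 24 → $980.04.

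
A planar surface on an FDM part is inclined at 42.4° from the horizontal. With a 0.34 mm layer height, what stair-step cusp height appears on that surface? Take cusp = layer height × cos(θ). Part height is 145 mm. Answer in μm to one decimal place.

251.1 μm

Cusp = layer height × cos(42.4°) = 0.34 × 0.7385 = 0.25109 mm = 251.1 μm.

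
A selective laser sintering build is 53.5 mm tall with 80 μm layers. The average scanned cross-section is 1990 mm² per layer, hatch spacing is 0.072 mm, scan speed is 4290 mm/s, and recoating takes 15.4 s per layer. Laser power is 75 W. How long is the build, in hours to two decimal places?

Layers = ⌈53.5/0.08⌉ = 669.
Scan path per layer: 1990 / 0.072 → 27638.9 mm.
Laser time per layer = 27638.9 / 4290 = 6.4426 s.
Layer cycle = 6.4426 + 15.4 = 21.8426 s.
Total: 669 × 21.8426 s = 14612.6994 s → 4.06 hours.

4.06 hours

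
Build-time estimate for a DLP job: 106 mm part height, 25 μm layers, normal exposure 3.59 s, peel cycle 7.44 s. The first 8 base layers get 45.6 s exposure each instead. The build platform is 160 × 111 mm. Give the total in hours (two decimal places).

13.08 hours

Layers = ⌈106/0.025⌉ = 4240.
Bottom layers = 8 × (45.6 + 7.44), so 424.32 s.
Regular layers: 4232 × (3.59 + 7.44) → 46678.96 s.
Total = 424.32 + 46678.96 = 47103.28 s = 13.08 hours.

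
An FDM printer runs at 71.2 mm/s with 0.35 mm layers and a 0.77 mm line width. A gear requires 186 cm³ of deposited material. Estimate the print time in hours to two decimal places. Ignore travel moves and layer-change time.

Extrusion cross-section: 0.35 × 0.77 → 0.2695 mm².
Toolpath length = 186 cm³ / 0.2695 mm² = 186000 / 0.2695 = 690167 mm.
Time extruding: 690167 / 71.2 → 9693.4 s.
That's 9693.4 s → 2.69 hours.

2.69 hours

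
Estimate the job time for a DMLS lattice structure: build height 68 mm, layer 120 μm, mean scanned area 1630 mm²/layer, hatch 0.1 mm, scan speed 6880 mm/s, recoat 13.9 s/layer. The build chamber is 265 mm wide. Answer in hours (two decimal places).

Number of layers: 68 / 0.12 → 567 (rounded up).
Hatch length per layer = 1630 / 0.1, so 16300 mm.
Per-layer scan time = 16300 / 6880, so 2.3692 s.
Time per layer = 2.3692 + 13.9, so 16.2692 s.
Total: 567 × 16.2692 s = 9224.6364 s → 2.56 hours.

2.56 hours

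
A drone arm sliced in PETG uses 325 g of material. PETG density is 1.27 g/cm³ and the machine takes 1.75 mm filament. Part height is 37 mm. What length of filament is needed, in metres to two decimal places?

106.39 m

Volume = 325 g / 1.27 g·cm⁻³ = 255.9055 cm³ = 255905.5 mm³.
A = π r² = π × 0.875² = 2.4053 mm².
L = V/A = 255905.5/2.4053 = 106392.34 mm → 106.39 m.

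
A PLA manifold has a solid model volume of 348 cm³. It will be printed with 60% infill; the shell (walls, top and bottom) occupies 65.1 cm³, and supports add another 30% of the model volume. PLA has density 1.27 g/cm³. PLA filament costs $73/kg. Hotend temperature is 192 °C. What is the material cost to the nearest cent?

$31.45

Volume inside the shell = 348 − 65.1 = 282.9 cm³.
Infill deposited = 0.60 × 282.9, so 169.74 cm³.
Support: 0.30 × 348 → 104.4 cm³.
Total printed volume = 65.1 + 169.74 + 104.4, so 339.24 cm³.
Mass = 339.24 × 1.27, so 430.8348 g.
Cost = 430.8348 g / 1000 × $73/kg = $31.45.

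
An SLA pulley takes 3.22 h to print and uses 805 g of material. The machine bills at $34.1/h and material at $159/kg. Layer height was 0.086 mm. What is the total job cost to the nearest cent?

$237.80

Machine-time cost: 34.1 × 3.22 → $109.802.
Material cost = 159 × 805/1000 = $127.995.
Total = 109.802 + 127.995 = 237.797 ≈ $237.80.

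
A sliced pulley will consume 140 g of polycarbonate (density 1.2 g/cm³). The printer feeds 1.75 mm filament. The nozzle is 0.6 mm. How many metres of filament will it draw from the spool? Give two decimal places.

Volume = 140 g / 1.2 g·cm⁻³ = 116.6667 cm³ = 116666.7 mm³.
A = π r² = π × 0.875² = 2.4053 mm².
L = V/A = 116666.7/2.4053 = 48504.01 mm → 48.50 m.

48.50 m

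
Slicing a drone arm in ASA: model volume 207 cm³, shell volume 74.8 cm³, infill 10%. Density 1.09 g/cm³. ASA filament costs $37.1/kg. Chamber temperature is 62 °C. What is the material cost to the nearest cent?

$3.56

Infill region = 207 − 74.8, so 132.2 cm³.
Infill volume = 0.10 × 132.2 = 13.22 cm³.
Total extruded = 74.8 + 13.22, so 88.02 cm³.
Mass: 88.02 × 1.09 → 95.9418 g.
Cost = 95.9418 g / 1000 × $37.1/kg = $3.56.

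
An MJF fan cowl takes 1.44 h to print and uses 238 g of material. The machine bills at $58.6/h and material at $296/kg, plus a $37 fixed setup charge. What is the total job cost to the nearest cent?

$191.83

Machine cost: 58.6 × 1.44 → $84.384.
Material cost = 296 × 238/1000 = $70.448.
Adding setup: 84.384 + 70.448 + 37 → 191.832 ≈ $191.83.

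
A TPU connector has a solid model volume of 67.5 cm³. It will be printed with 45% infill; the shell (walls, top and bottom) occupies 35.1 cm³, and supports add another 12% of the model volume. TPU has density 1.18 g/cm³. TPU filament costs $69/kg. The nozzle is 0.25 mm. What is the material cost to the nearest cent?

$4.70

Infill region = 67.5 − 35.1 = 32.4 cm³.
Infill deposited = 0.45 × 32.4 = 14.58 cm³.
Support = 0.12 × 67.5 = 8.1 cm³.
Total printed volume: 35.1 + 14.58 + 8.1 → 57.78 cm³.
Mass = 57.78 × 1.18 = 68.1804 g.
Cost = 68.1804 g / 1000 × $69/kg = $4.70.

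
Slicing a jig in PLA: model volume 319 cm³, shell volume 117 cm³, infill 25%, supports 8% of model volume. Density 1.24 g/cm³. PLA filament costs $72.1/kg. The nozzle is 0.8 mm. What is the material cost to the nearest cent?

Volume inside the shell = 319 − 117 = 202 cm³.
Deposited infill = 0.25 × 202 = 50.5 cm³.
Support: 0.08 × 319 → 25.52 cm³.
Deposited volume = 117 + 50.5 + 25.52 = 193.02 cm³.
Mass = 193.02 × 1.24 = 239.3448 g.
At $72.1/kg: 239.3448/1000 × 72.1 = $17.26.

$17.26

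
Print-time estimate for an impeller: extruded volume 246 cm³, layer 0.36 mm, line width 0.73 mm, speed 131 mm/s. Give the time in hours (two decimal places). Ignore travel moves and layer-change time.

1.98 hours

Bead cross-section: 0.36 × 0.73 → 0.2628 mm².
Toolpath length = 246 cm³ / 0.2628 mm² = 246000 / 0.2628 = 936073.1 mm.
Print-move time = 936073.1 / 131 = 7145.6 s.
7145.6 s = 1.98 hours.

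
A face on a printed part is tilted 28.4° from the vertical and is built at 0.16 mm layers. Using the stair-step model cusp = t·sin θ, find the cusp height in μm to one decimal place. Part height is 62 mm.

76.1 μm

sin(28.4°) = 0.4756, so cusp = 0.16 × 0.4756 = 0.076096 mm → 76.1 μm.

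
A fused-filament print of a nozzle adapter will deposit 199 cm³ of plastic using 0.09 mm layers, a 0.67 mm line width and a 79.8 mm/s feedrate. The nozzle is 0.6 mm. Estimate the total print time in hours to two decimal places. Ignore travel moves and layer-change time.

Line area = 0.09 × 0.67, so 0.0603 mm².
Toolpath length = 199 cm³ / 0.0603 mm² = 199000 / 0.0603 = 3300165.8 mm.
Print-move time = 3300165.8 / 79.8, so 41355.5 s.
In the requested units: 41355.5 s = 11.49 hours.

11.49 hours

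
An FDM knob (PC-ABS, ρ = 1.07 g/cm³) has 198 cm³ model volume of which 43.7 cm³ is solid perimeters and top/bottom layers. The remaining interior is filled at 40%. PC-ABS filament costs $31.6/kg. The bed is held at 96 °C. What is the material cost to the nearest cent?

$3.56

Interior volume = 198 − 43.7 = 154.3 cm³.
Deposited infill = 0.40 × 154.3, so 61.72 cm³.
Total extruded = 43.7 + 61.72 = 105.42 cm³.
Mass = 105.42 × 1.07 = 112.7994 g.
Cost = 112.7994 g / 1000 × $31.6/kg = $3.56.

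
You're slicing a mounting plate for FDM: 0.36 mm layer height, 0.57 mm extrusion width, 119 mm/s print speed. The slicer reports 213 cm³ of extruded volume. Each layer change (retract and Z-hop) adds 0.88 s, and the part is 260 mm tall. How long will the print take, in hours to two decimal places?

2.60 hours

Extrusion cross-section: 0.36 × 0.57 → 0.2052 mm².
Path length: 213000 mm³ / 0.2052 mm² → 1038011.7 mm.
Print-move time = 1038011.7 / 119 = 8722.8 s.
Layer count = ceil(260 / 0.36) = 723.
Layer-change overhead = 723 × 0.88 = 636.24 s.
Altogether 8722.8 + 636.24 = 9359.04 s, i.e. 2.60 hours.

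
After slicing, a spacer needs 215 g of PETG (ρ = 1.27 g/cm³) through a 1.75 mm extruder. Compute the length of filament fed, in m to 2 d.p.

70.38 m

Volume = 215 g / 1.27 g·cm⁻³ = 169.2913 cm³ = 169291.3 mm³.
Cross-section of 1.75 mm filament: π·(1.75/2)² = 2.4053 mm².
Length = 169291.3 / 2.4053 = 70382.61 mm = 70.38 m.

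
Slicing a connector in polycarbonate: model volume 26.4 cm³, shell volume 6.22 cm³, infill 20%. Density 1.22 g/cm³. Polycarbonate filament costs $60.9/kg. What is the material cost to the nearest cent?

Infill region: 26.4 − 6.22 → 20.18 cm³.
Deposited infill: 0.20 × 20.18 → 4.036 cm³.
Deposited volume: 6.22 + 4.036 → 10.256 cm³.
Mass: 10.256 × 1.22 → 12.51232 g.
At $60.9/kg: 12.51232/1000 × 60.9 = $0.76.

$0.76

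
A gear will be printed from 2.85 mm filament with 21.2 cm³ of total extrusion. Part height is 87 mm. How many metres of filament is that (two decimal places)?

Cross-section of 2.85 mm filament: π·(2.85/2)² = 6.3794 mm².
L = 21200 mm³ / 6.3794 mm² = 3323.2 mm, i.e. 3.32 m.

3.32 m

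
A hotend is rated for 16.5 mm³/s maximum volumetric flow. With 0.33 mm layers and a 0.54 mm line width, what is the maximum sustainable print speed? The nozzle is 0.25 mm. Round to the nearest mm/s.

A = 0.33 × 0.54, so 0.1782 mm².
v_max = Q/A = 16.5/0.1782 = 92.59 mm/s → 93 mm/s.

93 mm/s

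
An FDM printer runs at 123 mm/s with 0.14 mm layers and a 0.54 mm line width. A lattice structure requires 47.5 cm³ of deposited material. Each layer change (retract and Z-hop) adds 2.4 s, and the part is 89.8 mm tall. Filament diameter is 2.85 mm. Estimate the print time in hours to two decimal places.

1.85 hours

Line area: 0.14 × 0.54 → 0.0756 mm².
Total extruded path = 47500/0.0756 = 628306.9 mm.
Extrusion time = 628306.9 / 123, so 5108.2 s.
Layers = ⌈89.8/0.14⌉ = 642.
Non-print overhead: 642 × 2.4 → 1540.8 s.
Total = 5108.2 + 1540.8 = 6649 s = 1.85 hours.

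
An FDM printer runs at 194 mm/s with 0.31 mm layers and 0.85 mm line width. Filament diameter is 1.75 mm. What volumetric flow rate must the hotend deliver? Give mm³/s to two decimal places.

51.12

Bead cross-section = 0.31 × 0.85, so 0.2635 mm².
Q = v·A = 194 × 0.2635 = 51.12 mm³/s.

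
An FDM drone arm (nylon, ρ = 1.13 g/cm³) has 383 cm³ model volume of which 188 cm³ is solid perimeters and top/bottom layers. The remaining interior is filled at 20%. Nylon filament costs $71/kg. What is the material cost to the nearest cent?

$18.21

Volume inside the shell = 383 − 188, so 195 cm³.
Infill deposited = 0.20 × 195 = 39 cm³.
Total printed volume: 188 + 39 → 227 cm³.
Mass = 227 × 1.13 = 256.51 g.
Cost = 256.51 g / 1000 × $71/kg = $18.21.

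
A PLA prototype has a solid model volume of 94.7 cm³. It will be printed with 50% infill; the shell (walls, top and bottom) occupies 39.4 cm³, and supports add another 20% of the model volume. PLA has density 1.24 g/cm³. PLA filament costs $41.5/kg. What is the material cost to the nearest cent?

$4.43

Volume inside the shell = 94.7 − 39.4 = 55.3 cm³.
Deposited infill = 0.50 × 55.3, so 27.65 cm³.
Support: 0.20 × 94.7 → 18.94 cm³.
Deposited volume = 39.4 + 27.65 + 18.94 = 85.99 cm³.
Mass: 85.99 × 1.24 → 106.6276 g.
Cost = 106.6276 g / 1000 × $41.5/kg = $4.43.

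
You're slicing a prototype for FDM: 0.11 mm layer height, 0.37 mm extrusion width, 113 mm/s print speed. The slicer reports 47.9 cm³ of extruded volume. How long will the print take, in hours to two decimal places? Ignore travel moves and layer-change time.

2.89 hours

Bead cross-section = 0.11 × 0.37 = 0.0407 mm².
Toolpath length = 47.9 cm³ / 0.0407 mm² = 47900 / 0.0407 = 1176904.2 mm.
Print-move time = 1176904.2 / 113, so 10415.1 s.
That's 10415.1 s → 2.89 hours.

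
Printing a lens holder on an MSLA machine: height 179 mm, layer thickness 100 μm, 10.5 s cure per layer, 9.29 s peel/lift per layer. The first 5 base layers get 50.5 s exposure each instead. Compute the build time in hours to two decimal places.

Layer count = ceil(179 / 0.1) = 1790.
Bottom layers = 5 × (50.5 + 9.29), so 298.95 s.
Remaining layers = 1785 × (10.5 + 9.29) = 35325.15 s.
Total = 298.95 + 35325.15 = 35624.1 s = 9.90 hours.

9.90 hours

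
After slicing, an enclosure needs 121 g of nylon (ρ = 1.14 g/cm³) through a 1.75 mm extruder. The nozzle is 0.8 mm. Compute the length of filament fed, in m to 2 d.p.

Volume = 121 g / 1.14 g·cm⁻³ = 106.1404 cm³ = 106140.4 mm³.
A = π r² = π × 0.875² = 2.4053 mm².
L = V/A = 106140.4/2.4053 = 44127.72 mm → 44.13 m.

44.13 m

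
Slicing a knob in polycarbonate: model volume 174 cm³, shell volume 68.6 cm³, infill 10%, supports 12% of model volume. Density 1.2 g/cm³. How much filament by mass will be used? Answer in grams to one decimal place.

120.0 g

Volume inside the shell: 174 − 68.6 → 105.4 cm³.
Infill deposited: 0.10 × 105.4 → 10.54 cm³.
Support: 0.12 × 174 → 20.88 cm³.
Deposited volume = 68.6 + 10.54 + 20.88, so 100.02 cm³.
Mass: 100.02 × 1.2 → 120.024 g.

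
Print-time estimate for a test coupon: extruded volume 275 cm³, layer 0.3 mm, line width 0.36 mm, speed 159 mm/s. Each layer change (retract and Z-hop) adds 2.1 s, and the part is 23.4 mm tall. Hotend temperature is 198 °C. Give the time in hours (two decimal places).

4.49 hours

Extrusion cross-section = 0.3 × 0.36, so 0.108 mm².
Total extruded path = 275000/0.108 = 2546296.3 mm.
Time extruding = 2546296.3 / 159, so 16014.4 s.
Layer count = ceil(23.4 / 0.3) = 78.
Non-print overhead: 78 × 2.1 → 163.8 s.
Total = 16014.4 + 163.8 = 16178.2 s = 4.49 hours.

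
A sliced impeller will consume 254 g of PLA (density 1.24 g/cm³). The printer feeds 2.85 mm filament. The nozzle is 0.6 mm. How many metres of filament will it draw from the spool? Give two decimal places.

Extruded volume: 254/1.24 = 204.8387 cm³ (204838.7 mm³).
Cross-section of 2.85 mm filament: π·(2.85/2)² = 6.3794 mm².
L = V/A = 204838.7/6.3794 = 32109.4 mm → 32.11 m.

32.11 m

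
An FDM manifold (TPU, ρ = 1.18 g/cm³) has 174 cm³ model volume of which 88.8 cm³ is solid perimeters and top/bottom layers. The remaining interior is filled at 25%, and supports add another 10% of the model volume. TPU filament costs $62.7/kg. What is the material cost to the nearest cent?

Interior volume = 174 − 88.8 = 85.2 cm³.
Infill deposited = 0.25 × 85.2 = 21.3 cm³.
Support: 0.10 × 174 → 17.4 cm³.
Total printed volume = 88.8 + 21.3 + 17.4 = 127.5 cm³.
Mass = 127.5 × 1.18, so 150.45 g.
Cost = 150.45 g / 1000 × $62.7/kg = $9.43.

$9.43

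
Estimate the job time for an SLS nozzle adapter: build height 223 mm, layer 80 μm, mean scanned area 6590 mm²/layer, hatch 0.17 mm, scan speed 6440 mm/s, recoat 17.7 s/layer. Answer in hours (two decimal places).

18.37 hours

Number of layers: 223 / 0.08 → 2788 (rounded up).
Scan path per layer: 6590 / 0.17 → 38764.7 mm.
Scan time per layer: 38764.7 / 6440 → 6.0194 s.
Layer cycle = 6.0194 + 17.7, so 23.7194 s.
Total: 2788 × 23.7194 s = 66129.6872 s → 18.37 hours.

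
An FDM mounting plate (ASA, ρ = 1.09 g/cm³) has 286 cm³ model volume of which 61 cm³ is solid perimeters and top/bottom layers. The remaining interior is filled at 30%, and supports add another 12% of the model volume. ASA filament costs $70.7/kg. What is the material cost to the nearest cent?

$12.55

Interior volume: 286 − 61 → 225 cm³.
Infill deposited = 0.30 × 225, so 67.5 cm³.
Support = 0.12 × 286, so 34.32 cm³.
Deposited volume: 61 + 67.5 + 34.32 → 162.82 cm³.
Mass: 162.82 × 1.09 → 177.4738 g.
At $70.7/kg: 177.4738/1000 × 70.7 = $12.55.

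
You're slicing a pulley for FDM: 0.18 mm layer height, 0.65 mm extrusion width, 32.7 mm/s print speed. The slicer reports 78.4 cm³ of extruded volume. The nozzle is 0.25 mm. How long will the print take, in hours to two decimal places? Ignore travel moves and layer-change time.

Line area = 0.18 × 0.65, so 0.117 mm².
Toolpath length = 78.4 cm³ / 0.117 mm² = 78400 / 0.117 = 670085.5 mm.
Extrusion time = 670085.5 / 32.7, so 20491.9 s.
20491.9 s = 5.69 hours.

5.69 hours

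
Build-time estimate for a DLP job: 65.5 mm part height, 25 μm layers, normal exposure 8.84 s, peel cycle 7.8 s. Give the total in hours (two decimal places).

Number of layers: 65.5 / 0.025 → 2620 (rounded up).
Per-layer time: 8.84 + 7.8 → 16.64 s.
Build time: 2620 × 16.64 s = 43596.8 s, i.e. 12.11 hours.

12.11 hours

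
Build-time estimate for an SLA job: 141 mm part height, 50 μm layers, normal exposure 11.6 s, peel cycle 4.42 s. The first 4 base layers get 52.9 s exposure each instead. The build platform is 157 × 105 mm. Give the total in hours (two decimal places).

Number of layers: 141 / 0.05 → 2820 (rounded up).
Bottom layers = 4 × (52.9 + 4.42) = 229.28 s.
Normal layers = 2816 × (11.6 + 4.42), so 45112.32 s.
Total = 229.28 + 45112.32 = 45341.6 s = 12.59 hours.

12.59 hours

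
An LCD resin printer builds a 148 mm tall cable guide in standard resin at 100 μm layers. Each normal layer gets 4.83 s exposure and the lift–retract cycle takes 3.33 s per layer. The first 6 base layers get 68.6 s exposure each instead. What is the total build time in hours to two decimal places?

Layer count = ceil(148 / 0.1) = 1480.
Burn-in layers: 6 × (68.6 + 3.33) → 431.58 s.
Remaining layers = 1474 × (4.83 + 3.33), so 12027.84 s.
Sum: 431.58 + 12027.84 = 12459.42 s → 3.46 hours.

3.46 hours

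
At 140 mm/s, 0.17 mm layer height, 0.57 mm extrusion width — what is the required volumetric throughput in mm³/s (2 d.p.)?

Extrusion cross-section = 0.17 × 0.57 = 0.0969 mm².
Q = v·A = 140 × 0.0969 = 13.57 mm³/s.

13.57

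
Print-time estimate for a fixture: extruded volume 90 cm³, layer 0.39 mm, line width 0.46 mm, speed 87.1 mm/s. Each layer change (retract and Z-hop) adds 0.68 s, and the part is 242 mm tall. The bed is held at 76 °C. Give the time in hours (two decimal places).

Extrusion cross-section = 0.39 × 0.46 = 0.1794 mm².
Total extruded path = 90000/0.1794 = 501672.2 mm.
Time extruding: 501672.2 / 87.1 → 5759.7 s.
Layer count = ceil(242 / 0.39) = 621.
Non-print overhead = 621 × 0.68 = 422.28 s.
Altogether 5759.7 + 422.28 = 6181.98 s, i.e. 1.72 hours.

1.72 hours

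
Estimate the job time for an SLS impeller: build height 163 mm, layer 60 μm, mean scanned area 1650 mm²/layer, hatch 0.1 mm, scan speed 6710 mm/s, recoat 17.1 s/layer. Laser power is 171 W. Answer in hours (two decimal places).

14.76 hours

Layers = ⌈163/0.06⌉ = 2717.
Scan path per layer: 1650 / 0.1 → 16500 mm.
Scan time per layer = 16500 / 6710, so 2.459 s.
Layer cycle = 2.459 + 17.1, so 19.559 s.
Total: 2717 × 19.559 s = 53141.803 s → 14.76 hours.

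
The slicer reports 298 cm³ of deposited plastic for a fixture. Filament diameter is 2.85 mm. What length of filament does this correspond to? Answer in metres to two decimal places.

46.71 m

Cross-section of 2.85 mm filament: π·(2.85/2)² = 6.3794 mm².
Length = 298 cm³ / 6.3794 mm² = 298000 / 6.3794 = 46712.86 mm = 46.71 m.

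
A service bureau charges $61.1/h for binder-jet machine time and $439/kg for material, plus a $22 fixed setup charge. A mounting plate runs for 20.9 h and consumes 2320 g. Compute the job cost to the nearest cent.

Time charge = 61.1 × 20.9 = $1276.99.
Feedstock cost = 439 × 2320/1000 = $1018.48.
Adding setup: 1276.99 + 1018.48 + 22 → $2317.47.

$2317.47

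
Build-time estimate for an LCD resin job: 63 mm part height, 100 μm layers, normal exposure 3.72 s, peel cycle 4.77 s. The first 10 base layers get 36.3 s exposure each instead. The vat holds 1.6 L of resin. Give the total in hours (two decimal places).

1.58 hours

Layer count = ceil(63 / 0.1) = 630.
Base layers: 10 × (36.3 + 4.77) → 410.7 s.
Normal layers = 620 × (3.72 + 4.77), so 5263.8 s.
Total = 410.7 + 5263.8 = 5674.5 s = 1.58 hours.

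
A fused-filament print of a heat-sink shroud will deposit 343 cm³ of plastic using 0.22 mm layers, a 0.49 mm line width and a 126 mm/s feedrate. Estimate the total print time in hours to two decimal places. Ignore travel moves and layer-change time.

Line area = 0.22 × 0.49 = 0.1078 mm².
Total extruded path = 343000/0.1078 = 3181818.2 mm.
Time extruding = 3181818.2 / 126, so 25252.5 s.
That's 25252.5 s → 7.01 hours.

7.01 hours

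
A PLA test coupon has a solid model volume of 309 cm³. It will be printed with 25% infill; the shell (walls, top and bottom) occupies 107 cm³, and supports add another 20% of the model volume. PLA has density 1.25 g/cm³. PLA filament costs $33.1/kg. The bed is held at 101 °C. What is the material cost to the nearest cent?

$9.07

Infill region: 309 − 107 → 202 cm³.
Infill volume: 0.25 × 202 → 50.5 cm³.
Support = 0.20 × 309 = 61.8 cm³.
Total extruded: 107 + 50.5 + 61.8 → 219.3 cm³.
Mass = 219.3 × 1.25, so 274.125 g.
Cost = 274.125 g / 1000 × $33.1/kg = $9.07.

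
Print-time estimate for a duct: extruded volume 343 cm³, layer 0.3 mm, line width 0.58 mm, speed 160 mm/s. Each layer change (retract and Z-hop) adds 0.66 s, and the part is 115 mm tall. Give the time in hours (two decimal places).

Bead cross-section = 0.3 × 0.58, so 0.174 mm².
Toolpath length = 343 cm³ / 0.174 mm² = 343000 / 0.174 = 1971264.4 mm.
Extrusion time: 1971264.4 / 160 → 12320.4 s.
Layers = ⌈115/0.3⌉ = 384.
Layer-change overhead = 384 × 0.66 = 253.44 s.
Total = 12320.4 + 253.44 = 12573.84 s = 3.49 hours.

3.49 hours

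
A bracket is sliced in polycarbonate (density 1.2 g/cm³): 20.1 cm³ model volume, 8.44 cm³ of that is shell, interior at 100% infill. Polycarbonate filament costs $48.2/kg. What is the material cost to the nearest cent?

Interior volume: 20.1 − 8.44 → 11.66 cm³.
Deposited infill: 1.00 × 11.66 → 11.66 cm³.
Deposited volume = 8.44 + 11.66, so 20.1 cm³.
Mass = 20.1 × 1.2, so 24.12 g.
Cost = 24.12 g / 1000 × $48.2/kg = $1.16.

$1.16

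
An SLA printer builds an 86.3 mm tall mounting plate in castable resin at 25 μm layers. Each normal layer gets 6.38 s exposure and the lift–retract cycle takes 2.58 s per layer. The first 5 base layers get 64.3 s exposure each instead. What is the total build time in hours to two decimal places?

8.67 hours

Layer count = ceil(86.3 / 0.025) = 3452.
Bottom layers = 5 × (64.3 + 2.58), so 334.4 s.
Regular layers = 3447 × (6.38 + 2.58) = 30885.12 s.
Total = 334.4 + 30885.12 = 31219.52 s = 8.67 hours.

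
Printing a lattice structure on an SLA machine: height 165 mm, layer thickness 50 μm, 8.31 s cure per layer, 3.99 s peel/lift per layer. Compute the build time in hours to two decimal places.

Layers = ⌈165/0.05⌉ = 3300.
Cycle time = 8.31 + 3.99, so 12.3 s.
Build time: 3300 × 12.3 s = 40590 s, i.e. 11.28 hours.

11.28 hours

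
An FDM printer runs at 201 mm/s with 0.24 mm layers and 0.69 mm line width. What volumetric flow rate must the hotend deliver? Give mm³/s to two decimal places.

A = 0.24 × 0.69 = 0.1656 mm².
Q = v·A = 201 × 0.1656 = 33.29 mm³/s.

33.29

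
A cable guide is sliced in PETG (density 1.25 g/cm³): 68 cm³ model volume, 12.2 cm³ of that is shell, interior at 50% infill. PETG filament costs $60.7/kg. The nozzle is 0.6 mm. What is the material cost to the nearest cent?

$3.04

Interior volume = 68 − 12.2 = 55.8 cm³.
Infill volume: 0.50 × 55.8 → 27.9 cm³.
Total printed volume: 12.2 + 27.9 → 40.1 cm³.
Mass: 40.1 × 1.25 → 50.125 g.
At $60.7/kg: 50.125/1000 × 60.7 = $3.04.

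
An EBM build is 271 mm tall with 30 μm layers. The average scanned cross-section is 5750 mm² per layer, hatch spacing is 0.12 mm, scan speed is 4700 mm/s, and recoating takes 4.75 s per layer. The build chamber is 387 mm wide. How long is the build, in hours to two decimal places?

37.50 hours

Layer count = ceil(271 / 0.03) = 9034.
Hatch length per layer = 5750 / 0.12 = 47916.7 mm.
Beam time per layer = 47916.7 / 4700, so 10.195 s.
Layer cycle = 10.195 + 4.75 = 14.945 s.
Total: 9034 × 14.945 s = 135013.13 s → 37.50 hours.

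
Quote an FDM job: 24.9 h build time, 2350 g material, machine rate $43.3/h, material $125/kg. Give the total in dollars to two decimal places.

Time charge = 43.3 × 24.9 = $1078.17.
Material charge = 125 × 2350/1000 = $293.75.
Total = 1078.17 + 293.75 = $1371.92.

$1371.92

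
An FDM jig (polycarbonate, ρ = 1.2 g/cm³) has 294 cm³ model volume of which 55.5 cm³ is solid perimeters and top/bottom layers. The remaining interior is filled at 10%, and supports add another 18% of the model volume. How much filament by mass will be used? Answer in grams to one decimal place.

158.7 g

Infill region = 294 − 55.5 = 238.5 cm³.
Deposited infill: 0.10 × 238.5 → 23.85 cm³.
Support: 0.18 × 294 → 52.92 cm³.
Total printed volume: 55.5 + 23.85 + 52.92 → 132.27 cm³.
Mass: 132.27 × 1.2 → 158.724 g.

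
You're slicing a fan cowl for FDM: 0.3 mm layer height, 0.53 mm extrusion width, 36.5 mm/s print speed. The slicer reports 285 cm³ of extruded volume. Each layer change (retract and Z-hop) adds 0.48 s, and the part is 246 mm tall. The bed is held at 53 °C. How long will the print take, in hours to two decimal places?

13.75 hours

Line area = 0.3 × 0.53 = 0.159 mm².
Toolpath length = 285 cm³ / 0.159 mm² = 285000 / 0.159 = 1792452.8 mm.
Print-move time: 1792452.8 / 36.5 → 49108.3 s.
Layers = ⌈246/0.3⌉ = 820.
Non-print overhead = 820 × 0.48 = 393.6 s.
Total = 49108.3 + 393.6 = 49501.9 s = 13.75 hours.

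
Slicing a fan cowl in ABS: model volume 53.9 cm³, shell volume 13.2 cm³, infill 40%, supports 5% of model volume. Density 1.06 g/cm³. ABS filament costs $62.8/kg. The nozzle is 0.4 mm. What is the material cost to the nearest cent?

$2.14

Volume inside the shell = 53.9 − 13.2 = 40.7 cm³.
Infill deposited = 0.40 × 40.7 = 16.28 cm³.
Support = 0.05 × 53.9, so 2.695 cm³.
Total printed volume: 13.2 + 16.28 + 2.695 → 32.175 cm³.
Mass: 32.175 × 1.06 → 34.1055 g.
Cost = 34.1055 g / 1000 × $62.8/kg = $2.14.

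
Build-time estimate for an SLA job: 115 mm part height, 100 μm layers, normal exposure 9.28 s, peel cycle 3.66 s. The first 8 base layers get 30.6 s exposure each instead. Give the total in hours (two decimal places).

Number of layers: 115 / 0.1 → 1150 (rounded up).
Bottom layers = 8 × (30.6 + 3.66), so 274.08 s.
Normal layers = 1142 × (9.28 + 3.66), so 14777.48 s.
Sum: 274.08 + 14777.48 = 15051.56 s → 4.18 hours.

4.18 hours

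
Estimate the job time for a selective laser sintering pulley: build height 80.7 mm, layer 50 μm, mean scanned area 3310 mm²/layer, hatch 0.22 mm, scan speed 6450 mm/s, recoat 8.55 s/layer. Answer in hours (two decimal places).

4.88 hours

Layer count = ceil(80.7 / 0.05) = 1614.
Per-layer scan distance: 3310 / 0.22 → 15045.5 mm.
Per-layer scan time = 15045.5 / 6450 = 2.3326 s.
Layer cycle: 2.3326 + 8.55 → 10.8826 s.
Total: 1614 × 10.8826 s = 17564.5164 s → 4.88 hours.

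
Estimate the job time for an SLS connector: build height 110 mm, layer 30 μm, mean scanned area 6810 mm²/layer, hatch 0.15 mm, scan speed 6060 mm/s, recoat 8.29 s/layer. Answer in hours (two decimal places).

Number of layers: 110 / 0.03 → 3667 (rounded up).
Per-layer scan distance: 6810 / 0.15 → 45400 mm.
Scan time per layer: 45400 / 6060 → 7.4917 s.
Per-layer time = 7.4917 + 8.29, so 15.7817 s.
3667 layers × 15.7817 s/layer = 57871.4939 s, i.e. 16.08 hours.

16.08 hours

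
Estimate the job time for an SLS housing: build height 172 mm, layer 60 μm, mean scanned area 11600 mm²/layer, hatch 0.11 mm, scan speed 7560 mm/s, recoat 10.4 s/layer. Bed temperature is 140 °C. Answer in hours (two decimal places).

Number of layers: 172 / 0.06 → 2867 (rounded up).
Per-layer scan distance = 11600 / 0.11 = 105454.5 mm.
Scan time per layer: 105454.5 / 7560 → 13.949 s.
Per-layer time = 13.949 + 10.4 = 24.349 s.
2867 layers × 24.349 s/layer = 69808.583 s, i.e. 19.39 hours.

19.39 hours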